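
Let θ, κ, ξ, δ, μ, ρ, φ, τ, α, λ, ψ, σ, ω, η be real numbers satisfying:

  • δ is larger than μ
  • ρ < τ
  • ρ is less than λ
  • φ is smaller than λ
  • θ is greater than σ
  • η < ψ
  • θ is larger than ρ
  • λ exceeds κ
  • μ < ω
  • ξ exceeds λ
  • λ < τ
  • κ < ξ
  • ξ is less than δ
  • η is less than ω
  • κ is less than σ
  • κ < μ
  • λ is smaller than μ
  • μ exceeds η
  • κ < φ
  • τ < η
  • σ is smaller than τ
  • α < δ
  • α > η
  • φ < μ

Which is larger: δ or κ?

Link the given pairs in sequence: κ < φ; φ < λ; λ < τ; τ < η; η < α; α < δ.
Chaining these gives κ < φ < λ < τ < η < α < δ.
So κ < δ; δ is the larger of the two.

δ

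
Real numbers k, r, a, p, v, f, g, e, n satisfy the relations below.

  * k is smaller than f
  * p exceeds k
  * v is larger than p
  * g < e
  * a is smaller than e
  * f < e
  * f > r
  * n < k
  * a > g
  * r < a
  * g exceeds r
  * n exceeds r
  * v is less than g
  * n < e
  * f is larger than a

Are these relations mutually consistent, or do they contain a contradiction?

Every relation is compatible with r < n < k < p < v < g < a < f < e; the set is consistent.

consistent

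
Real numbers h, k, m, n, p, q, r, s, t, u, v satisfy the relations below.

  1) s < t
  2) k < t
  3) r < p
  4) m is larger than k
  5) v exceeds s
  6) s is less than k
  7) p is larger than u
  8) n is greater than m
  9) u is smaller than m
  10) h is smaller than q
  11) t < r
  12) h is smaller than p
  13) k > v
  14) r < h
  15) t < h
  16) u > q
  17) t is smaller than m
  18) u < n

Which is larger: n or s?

n

Following the relations from s: s < v < k < t < r < h < q < u < m < n.
So s < n; n is the larger of the two.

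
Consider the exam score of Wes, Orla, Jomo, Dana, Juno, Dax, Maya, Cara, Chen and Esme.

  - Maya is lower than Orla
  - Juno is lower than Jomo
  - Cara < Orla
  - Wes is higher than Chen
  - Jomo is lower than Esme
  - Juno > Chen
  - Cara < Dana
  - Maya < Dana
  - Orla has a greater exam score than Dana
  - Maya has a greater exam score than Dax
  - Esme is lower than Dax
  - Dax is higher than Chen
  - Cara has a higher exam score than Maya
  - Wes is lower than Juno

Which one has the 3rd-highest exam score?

Piecing the relations together gives one ordering: Chen < Wes < Juno < Jomo < Esme < Dax < Maya < Cara < Dana < Orla.
The 3rd largest is Cara.

Cara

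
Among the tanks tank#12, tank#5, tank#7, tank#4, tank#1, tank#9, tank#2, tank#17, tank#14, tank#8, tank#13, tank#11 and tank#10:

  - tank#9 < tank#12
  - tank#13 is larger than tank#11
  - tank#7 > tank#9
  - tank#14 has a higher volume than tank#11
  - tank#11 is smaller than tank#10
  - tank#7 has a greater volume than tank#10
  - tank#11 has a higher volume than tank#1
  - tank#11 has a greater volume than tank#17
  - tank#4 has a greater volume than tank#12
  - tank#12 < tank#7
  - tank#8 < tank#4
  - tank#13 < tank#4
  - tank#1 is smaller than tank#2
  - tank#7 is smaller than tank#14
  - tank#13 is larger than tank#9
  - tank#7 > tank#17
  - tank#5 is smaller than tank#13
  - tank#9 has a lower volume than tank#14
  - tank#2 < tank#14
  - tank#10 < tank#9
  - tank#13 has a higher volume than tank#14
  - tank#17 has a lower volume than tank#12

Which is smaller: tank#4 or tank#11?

tank#11

The relevant relations are tank#11 < tank#10; tank#10 < tank#9; tank#9 < tank#12; tank#12 < tank#7; tank#7 < tank#14; tank#14 < tank#13; tank#13 < tank#4.
Chaining these gives tank#11 < tank#10 < tank#9 < tank#12 < tank#7 < tank#14 < tank#13 < tank#4.
So tank#11 < tank#4; tank#11 is the smaller of the two.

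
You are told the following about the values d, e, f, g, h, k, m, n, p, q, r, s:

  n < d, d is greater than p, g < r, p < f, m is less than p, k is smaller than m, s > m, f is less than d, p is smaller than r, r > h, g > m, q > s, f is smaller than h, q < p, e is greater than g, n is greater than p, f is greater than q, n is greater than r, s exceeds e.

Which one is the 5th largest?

The consecutive relations fix a unique order: k < m < g < e < s < q < p < f < h < r < n < d.
Counting 5 from the largest end gives f.

f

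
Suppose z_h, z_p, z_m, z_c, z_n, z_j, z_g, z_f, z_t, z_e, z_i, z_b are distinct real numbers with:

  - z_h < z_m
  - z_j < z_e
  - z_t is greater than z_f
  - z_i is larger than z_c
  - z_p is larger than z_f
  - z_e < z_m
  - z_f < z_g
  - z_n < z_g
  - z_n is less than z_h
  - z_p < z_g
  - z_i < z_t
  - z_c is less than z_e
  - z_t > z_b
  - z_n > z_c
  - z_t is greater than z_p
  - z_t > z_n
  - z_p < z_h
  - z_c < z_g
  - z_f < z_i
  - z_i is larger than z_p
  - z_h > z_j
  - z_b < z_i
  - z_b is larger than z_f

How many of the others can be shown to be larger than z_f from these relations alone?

From z_f the given relations immediately reach z_b, z_p, z_i, z_t, z_g.
From those, z_h — 6 in total.
From those, z_m — 7 in total.
Nothing else is reachable above z_f; 7 in all.

7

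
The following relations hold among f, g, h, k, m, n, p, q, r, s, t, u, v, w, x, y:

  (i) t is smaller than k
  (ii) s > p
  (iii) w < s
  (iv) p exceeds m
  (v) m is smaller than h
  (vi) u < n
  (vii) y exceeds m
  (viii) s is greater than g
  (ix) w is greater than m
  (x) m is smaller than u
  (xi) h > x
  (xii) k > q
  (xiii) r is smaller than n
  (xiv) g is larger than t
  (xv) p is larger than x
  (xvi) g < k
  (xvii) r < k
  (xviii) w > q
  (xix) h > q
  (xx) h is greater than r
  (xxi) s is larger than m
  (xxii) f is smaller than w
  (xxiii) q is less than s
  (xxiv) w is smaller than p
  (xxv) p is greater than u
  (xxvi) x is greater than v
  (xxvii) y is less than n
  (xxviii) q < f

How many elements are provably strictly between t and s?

The relations place t below s. An element lies strictly between them when it is forced above t and also forced below s.
Above t: {g, k}. Below s: {q, m, f, w, g, v, u, x, p}.
Intersection: {g} — 1.

1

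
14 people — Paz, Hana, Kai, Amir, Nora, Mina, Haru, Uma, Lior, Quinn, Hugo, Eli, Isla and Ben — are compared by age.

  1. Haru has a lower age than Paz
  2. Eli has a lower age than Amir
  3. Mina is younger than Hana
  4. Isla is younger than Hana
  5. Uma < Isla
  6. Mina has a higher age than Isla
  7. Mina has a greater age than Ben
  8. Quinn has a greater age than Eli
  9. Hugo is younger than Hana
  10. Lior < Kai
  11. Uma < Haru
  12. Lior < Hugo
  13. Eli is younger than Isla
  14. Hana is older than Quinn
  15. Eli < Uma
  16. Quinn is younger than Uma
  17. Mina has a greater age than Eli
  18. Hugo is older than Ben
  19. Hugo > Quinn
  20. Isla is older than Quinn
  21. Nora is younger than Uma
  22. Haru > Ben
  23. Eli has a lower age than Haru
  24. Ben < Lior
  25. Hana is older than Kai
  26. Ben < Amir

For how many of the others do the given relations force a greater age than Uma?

5

Directly above Uma: Isla, Haru.
One step further: Mina, Hana, Paz (5 so far).
Nothing else is reachable above Uma; 5 in all.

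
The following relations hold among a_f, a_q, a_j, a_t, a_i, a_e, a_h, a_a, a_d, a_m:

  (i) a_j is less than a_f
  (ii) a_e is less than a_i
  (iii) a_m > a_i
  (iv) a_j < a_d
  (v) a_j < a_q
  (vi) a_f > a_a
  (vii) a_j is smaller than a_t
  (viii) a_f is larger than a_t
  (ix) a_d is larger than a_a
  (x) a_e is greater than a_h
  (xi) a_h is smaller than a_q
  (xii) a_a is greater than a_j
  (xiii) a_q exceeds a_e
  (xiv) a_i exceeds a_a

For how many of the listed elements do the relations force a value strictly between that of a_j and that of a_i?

The relations place a_j below a_i. An element lies strictly between them when it is forced above a_j and also forced below a_i.
Above a_j: {a_q, a_t, a_a, a_d, a_m, a_f}. Below a_i: {a_h, a_e, a_a}.
Intersection: {a_a} — 1.

1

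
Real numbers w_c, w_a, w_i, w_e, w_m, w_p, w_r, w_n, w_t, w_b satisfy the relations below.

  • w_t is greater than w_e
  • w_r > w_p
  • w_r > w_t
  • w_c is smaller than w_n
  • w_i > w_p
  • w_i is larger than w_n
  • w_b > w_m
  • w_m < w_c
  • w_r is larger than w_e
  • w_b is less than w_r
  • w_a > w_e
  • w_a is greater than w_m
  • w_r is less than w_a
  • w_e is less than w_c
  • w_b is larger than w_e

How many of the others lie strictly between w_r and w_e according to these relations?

2

The relations place w_e below w_r. An element lies strictly between them when it is forced above w_e and also forced below w_r.
Above w_e: {w_c, w_t, w_b, w_n, w_i, w_a}. Below w_r: {w_m, w_t, w_b, w_p}.
Intersection: {w_t, w_b} — 2.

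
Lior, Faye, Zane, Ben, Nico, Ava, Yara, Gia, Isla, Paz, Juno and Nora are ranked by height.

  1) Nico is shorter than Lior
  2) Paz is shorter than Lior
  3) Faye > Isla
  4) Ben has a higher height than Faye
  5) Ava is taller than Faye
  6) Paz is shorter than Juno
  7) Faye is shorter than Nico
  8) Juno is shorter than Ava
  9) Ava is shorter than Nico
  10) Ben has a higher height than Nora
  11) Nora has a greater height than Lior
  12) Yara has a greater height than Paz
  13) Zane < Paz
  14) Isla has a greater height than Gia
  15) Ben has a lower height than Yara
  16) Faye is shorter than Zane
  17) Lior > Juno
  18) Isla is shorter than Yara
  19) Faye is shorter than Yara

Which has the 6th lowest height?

Juno

Piecing the relations together gives one ordering: Gia < Isla < Faye < Zane < Paz < Juno < Ava < Nico < Lior < Nora < Ben < Yara.
Counting 6 from the smallest end gives Juno.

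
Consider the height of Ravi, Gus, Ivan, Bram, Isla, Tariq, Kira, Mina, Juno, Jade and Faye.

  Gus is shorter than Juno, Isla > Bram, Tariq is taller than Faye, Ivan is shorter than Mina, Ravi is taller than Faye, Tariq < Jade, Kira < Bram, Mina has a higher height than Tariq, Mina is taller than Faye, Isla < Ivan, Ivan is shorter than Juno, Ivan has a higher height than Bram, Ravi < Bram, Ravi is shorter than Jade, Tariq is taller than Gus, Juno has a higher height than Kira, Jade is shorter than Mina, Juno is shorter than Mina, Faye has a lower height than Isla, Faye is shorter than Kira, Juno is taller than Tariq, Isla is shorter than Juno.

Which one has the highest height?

Mina

Chaining downward from Mina: directly below it, Faye, Ivan, Tariq, Jade, Juno; then Gus, Ravi, Kira, Bram, Isla.
That covers every other element, and nothing is given above Mina, so Mina is the highest height.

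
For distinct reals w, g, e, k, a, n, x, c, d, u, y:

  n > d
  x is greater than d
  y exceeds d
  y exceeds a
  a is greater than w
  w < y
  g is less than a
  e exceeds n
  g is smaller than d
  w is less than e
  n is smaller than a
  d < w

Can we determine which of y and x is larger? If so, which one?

undetermined

Following every chain through x: below x we get g, d.
y is not reached, and no chain runs the other way from y to x.
So the given relations leave the order of x and y undetermined.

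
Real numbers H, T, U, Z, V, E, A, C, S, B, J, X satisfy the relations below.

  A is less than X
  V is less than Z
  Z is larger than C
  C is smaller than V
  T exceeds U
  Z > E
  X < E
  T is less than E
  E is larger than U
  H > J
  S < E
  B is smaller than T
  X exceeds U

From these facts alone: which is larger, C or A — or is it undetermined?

Following every chain through C: above C we get V, Z.
A is not reached, and no chain runs the other way from A to C.
So the given relations leave the order of C and A undetermined.

undetermined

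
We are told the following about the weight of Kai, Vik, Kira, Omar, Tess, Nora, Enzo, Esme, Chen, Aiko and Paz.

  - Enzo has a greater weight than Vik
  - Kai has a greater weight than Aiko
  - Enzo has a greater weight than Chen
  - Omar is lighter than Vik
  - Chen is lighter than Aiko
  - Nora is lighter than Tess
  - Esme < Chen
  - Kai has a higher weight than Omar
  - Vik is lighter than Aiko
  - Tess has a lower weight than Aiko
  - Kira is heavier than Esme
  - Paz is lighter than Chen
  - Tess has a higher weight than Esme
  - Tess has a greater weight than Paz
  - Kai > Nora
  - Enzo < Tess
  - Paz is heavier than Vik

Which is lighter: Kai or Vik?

Vik < Paz and Paz < Chen give Vik < Chen.
With Chen < Enzo: Vik < Paz < Chen < Enzo.
Then Enzo < Tess extends the chain to Tess.
Then Tess < Aiko extends the chain to Aiko.
With Aiko < Kai: Vik < Paz < Chen < Enzo < Tess < Aiko < Kai.
So Vik < Kai; Vik is the lighter of the two.

Vik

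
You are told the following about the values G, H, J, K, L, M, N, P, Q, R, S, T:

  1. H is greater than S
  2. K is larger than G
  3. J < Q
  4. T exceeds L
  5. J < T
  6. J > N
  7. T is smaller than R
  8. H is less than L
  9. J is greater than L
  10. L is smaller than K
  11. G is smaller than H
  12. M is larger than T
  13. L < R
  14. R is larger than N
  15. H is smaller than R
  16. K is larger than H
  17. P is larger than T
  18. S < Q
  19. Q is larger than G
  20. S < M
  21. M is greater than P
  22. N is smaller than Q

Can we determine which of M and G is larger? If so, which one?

Link the given pairs in sequence: G < H; H < L; L < J; J < T; T < P; P < M.
Chaining these gives G < H < L < J < T < P < M.
So M is larger.

M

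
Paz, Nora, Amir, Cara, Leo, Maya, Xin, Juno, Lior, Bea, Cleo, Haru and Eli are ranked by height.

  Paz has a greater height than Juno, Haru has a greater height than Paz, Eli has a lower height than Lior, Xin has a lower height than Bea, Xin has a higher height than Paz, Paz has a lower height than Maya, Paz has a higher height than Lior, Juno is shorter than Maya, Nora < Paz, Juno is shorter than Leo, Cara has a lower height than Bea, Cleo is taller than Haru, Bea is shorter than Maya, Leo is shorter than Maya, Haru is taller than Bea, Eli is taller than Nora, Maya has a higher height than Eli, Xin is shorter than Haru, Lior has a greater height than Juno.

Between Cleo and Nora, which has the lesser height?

Following the relations from Nora: Nora < Eli < Lior < Paz < Xin < Bea < Haru < Cleo.
So Nora < Cleo; Nora is the shorter of the two.

Nora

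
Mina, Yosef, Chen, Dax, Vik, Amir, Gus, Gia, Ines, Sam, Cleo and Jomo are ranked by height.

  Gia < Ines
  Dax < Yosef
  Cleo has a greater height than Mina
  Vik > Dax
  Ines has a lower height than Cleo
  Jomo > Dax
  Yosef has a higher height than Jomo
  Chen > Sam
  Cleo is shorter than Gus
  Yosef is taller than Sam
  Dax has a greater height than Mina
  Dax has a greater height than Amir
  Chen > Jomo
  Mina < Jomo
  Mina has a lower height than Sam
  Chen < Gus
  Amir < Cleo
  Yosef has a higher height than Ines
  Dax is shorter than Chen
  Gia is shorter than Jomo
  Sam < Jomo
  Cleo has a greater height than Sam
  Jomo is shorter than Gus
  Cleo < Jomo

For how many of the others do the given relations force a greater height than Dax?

5

From Dax the given relations immediately reach Jomo, Chen, Vik, Yosef.
From those, Gus — 5 in total.
No other element is forced above Dax by the given relations, so the count is 5.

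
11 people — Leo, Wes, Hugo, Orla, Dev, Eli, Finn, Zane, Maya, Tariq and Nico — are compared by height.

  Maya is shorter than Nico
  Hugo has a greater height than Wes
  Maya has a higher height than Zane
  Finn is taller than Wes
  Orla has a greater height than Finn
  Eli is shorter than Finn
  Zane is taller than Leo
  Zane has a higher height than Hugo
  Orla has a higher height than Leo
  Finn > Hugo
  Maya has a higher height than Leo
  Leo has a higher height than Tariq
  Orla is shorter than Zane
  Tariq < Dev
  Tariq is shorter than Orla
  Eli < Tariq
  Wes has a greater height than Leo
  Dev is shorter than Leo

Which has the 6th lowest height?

The consecutive relations fix a unique order: Eli < Tariq < Dev < Leo < Wes < Hugo < Finn < Orla < Zane < Maya < Nico.
The 6th smallest is Hugo.

Hugo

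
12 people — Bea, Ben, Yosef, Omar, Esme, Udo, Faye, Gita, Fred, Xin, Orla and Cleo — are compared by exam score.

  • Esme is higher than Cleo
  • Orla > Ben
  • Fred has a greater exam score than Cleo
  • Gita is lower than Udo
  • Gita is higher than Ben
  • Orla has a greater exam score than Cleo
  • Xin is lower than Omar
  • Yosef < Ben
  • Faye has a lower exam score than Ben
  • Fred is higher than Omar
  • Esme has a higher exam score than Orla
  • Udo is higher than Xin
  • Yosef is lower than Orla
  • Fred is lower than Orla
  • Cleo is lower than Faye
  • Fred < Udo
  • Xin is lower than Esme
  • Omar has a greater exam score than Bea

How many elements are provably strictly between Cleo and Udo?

Chaining upward from Cleo reaches: Faye, Fred, Ben, Gita, Orla, Esme.
Chaining downward from Udo reaches: Bea, Yosef, Xin, Omar, Faye, Fred, Ben, Gita.
Strictly between Cleo and Udo are those in both lists: Faye, Fred, Ben, Gita — 4 elements.

4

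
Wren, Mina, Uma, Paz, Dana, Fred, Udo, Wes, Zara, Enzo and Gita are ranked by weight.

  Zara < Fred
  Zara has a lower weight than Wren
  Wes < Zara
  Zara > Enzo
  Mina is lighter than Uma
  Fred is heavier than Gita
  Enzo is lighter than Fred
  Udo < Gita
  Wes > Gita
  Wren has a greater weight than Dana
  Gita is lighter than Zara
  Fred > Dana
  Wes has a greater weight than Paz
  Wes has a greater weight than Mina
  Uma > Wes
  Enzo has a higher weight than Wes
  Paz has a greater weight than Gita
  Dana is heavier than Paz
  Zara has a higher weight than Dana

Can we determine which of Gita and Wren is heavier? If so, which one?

Wren

The relevant relations are Gita < Paz; Paz < Wes; Wes < Enzo; Enzo < Zara; Zara < Wren.
Together: Gita < Paz < Wes < Enzo < Zara < Wren.
So Wren is heavier.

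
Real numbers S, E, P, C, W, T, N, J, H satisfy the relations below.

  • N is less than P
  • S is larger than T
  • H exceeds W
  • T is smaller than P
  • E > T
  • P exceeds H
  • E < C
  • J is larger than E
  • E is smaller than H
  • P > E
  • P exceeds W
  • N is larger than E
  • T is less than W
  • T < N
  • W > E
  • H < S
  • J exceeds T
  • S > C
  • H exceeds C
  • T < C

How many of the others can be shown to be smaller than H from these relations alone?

4

From H the given relations immediately reach E, W, C.
From those, T — 4 in total.
No other element is forced below H by the given relations, so the count is 4.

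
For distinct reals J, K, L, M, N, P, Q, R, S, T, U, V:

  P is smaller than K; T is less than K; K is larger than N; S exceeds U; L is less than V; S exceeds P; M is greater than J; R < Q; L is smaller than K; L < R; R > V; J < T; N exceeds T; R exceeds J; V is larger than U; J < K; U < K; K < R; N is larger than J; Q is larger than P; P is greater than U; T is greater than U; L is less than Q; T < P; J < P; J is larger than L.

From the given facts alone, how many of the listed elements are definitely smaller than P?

4

The elements the relations force below P are L, U, J, T — no chain reaches any other.
That is 4.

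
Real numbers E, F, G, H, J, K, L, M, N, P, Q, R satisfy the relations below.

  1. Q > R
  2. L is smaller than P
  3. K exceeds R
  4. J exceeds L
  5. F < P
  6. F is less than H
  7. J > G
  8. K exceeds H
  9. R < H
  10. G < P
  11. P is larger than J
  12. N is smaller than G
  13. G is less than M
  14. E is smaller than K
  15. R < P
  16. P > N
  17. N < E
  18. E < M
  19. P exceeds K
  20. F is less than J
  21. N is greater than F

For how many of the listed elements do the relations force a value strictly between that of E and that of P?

Chaining upward from E reaches: K, M.
Chaining downward from P reaches: F, R, L, N, G, H, J, K.
Strictly between E and P are those in both lists: K — 1 element.

1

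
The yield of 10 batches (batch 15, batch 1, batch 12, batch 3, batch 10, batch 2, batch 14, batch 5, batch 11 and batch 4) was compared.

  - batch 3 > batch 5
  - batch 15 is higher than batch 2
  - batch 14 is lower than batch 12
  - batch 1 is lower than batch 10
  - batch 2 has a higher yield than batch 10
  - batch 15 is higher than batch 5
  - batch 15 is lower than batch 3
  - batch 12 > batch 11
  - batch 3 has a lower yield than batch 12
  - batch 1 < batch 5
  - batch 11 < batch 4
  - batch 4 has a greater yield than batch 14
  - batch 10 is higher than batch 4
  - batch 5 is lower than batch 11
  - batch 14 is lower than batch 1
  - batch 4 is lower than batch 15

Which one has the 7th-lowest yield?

batch 2

The consecutive relations fix a unique order: batch 14 < batch 1 < batch 5 < batch 11 < batch 4 < batch 10 < batch 2 < batch 15 < batch 3 < batch 12.
The 7th smallest is batch 2.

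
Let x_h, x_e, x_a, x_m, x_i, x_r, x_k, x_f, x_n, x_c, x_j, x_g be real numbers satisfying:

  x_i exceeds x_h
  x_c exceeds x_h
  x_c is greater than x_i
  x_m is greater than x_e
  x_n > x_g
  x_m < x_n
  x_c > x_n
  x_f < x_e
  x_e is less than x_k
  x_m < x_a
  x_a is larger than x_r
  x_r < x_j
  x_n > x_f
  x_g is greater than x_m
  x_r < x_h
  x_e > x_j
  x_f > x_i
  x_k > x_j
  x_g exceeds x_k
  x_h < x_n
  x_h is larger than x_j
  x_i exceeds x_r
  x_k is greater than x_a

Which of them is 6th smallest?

x_e

Piecing the relations together gives one ordering: x_r < x_j < x_h < x_i < x_f < x_e < x_m < x_a < x_k < x_g < x_n < x_c.
Counting 6 from the smallest end gives x_e.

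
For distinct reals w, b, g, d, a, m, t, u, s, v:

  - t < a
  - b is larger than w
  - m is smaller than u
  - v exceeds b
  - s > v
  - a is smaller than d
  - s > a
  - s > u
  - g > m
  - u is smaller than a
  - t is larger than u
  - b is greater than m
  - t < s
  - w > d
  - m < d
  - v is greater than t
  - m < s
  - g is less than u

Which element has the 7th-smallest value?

Piecing the relations together gives one ordering: m < g < u < t < a < d < w < b < v < s.
Counting 7 from the smallest end gives w.

w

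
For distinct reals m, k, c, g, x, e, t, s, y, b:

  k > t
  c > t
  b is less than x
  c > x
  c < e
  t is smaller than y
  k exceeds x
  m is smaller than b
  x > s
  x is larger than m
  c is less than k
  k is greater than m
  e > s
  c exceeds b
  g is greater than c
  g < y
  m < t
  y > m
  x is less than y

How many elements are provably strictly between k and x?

1

The relations place x below k. An element lies strictly between them when it is forced above x and also forced below k.
Above x: {c, e, g, y}. Below k: {m, s, b, t, c}.
Intersection: {c} — 1.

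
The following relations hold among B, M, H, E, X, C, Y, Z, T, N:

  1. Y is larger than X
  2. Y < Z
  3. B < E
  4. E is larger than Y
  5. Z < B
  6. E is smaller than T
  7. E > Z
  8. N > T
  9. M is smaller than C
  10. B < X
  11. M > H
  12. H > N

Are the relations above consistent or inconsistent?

We have Y < Z stated directly, yet also Z < B < X < Y by chaining the others — so Z < Y. Contradiction.

inconsistent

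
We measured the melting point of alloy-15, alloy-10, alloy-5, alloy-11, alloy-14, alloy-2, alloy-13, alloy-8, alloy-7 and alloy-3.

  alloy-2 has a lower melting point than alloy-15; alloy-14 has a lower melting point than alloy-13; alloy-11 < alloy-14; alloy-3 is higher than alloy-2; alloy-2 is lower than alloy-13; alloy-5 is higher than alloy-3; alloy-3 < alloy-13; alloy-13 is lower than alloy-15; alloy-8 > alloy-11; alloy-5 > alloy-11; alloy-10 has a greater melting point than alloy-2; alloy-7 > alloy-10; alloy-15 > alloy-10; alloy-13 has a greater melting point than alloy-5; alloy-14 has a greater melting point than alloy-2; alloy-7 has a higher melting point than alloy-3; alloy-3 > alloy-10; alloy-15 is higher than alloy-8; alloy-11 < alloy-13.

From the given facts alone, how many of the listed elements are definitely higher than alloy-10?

Directly above alloy-10: alloy-3, alloy-15, alloy-7.
One step further: alloy-5, alloy-13 (5 so far).
No other element is forced above alloy-10 by the given relations, so the count is 5.

5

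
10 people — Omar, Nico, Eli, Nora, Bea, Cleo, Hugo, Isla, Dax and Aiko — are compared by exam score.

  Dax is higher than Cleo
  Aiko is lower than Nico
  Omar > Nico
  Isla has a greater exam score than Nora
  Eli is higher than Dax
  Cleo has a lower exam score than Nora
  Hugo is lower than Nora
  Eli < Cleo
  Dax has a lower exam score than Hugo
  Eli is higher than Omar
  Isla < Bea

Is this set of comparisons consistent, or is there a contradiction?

We have Dax < Eli stated directly, yet also Eli < Cleo < Dax by chaining the others — so Eli < Dax. Contradiction.

inconsistent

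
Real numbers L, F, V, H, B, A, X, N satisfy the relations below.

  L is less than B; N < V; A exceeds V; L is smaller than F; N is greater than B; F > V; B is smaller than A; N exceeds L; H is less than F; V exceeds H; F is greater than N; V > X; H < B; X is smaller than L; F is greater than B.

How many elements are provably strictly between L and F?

Chaining upward from L reaches: B, N, V, A.
Chaining downward from F reaches: X, H, B, N, V.
Strictly between L and F are those in both lists: B, N, V — 3 elements.

3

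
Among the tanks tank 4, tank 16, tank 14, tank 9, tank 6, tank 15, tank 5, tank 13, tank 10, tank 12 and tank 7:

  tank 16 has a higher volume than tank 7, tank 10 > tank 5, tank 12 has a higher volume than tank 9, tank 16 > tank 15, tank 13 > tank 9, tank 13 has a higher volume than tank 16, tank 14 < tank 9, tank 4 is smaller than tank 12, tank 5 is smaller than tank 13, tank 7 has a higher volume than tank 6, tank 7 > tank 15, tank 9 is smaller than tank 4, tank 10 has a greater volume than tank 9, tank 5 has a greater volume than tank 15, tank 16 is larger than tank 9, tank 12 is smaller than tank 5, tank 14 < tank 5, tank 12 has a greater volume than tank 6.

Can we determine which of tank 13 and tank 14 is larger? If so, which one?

tank 13

Link the given pairs in sequence: tank 14 < tank 9; tank 9 < tank 4; tank 4 < tank 12; tank 12 < tank 5; tank 5 < tank 13.
Chaining these gives tank 14 < tank 9 < tank 4 < tank 12 < tank 5 < tank 13.
So tank 13 is larger.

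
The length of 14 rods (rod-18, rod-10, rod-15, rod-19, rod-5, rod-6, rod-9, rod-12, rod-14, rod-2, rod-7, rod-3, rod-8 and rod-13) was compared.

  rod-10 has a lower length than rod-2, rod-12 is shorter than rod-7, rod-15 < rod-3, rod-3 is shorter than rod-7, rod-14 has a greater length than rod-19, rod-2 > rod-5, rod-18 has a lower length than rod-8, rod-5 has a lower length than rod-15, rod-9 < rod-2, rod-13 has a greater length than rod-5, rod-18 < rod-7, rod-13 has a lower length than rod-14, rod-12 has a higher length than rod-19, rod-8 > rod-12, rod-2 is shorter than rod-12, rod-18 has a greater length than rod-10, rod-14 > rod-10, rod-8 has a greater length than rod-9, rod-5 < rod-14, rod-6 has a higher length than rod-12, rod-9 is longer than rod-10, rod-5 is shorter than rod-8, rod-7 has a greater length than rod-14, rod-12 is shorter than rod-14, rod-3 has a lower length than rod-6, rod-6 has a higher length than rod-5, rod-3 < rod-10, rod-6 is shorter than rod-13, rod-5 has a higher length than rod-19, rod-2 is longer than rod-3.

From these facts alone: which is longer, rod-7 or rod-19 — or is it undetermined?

rod-7

rod-19 < rod-5 and rod-5 < rod-15 give rod-19 < rod-15.
With rod-15 < rod-3: rod-19 < rod-5 < rod-15 < rod-3.
Then rod-3 < rod-10 extends the chain to rod-10.
With rod-10 < rod-9: rod-19 < rod-5 < rod-15 < rod-3 < rod-10 < rod-9.
With rod-9 < rod-2: rod-19 < rod-5 < rod-15 < rod-3 < rod-10 < rod-9 < rod-2.
Then rod-2 < rod-12 extends the chain to rod-12.
With rod-12 < rod-6: rod-19 < rod-5 < rod-15 < rod-3 < rod-10 < rod-9 < rod-2 < rod-12 < rod-6.
With rod-6 < rod-13: rod-19 < rod-5 < rod-15 < rod-3 < rod-10 < rod-9 < rod-2 < rod-12 < rod-6 < rod-13.
Then rod-13 < rod-14 extends the chain to rod-14.
With rod-14 < rod-7: rod-19 < rod-5 < rod-15 < rod-3 < rod-10 < rod-9 < rod-2 < rod-12 < rod-6 < rod-13 < rod-14 < rod-7.
So rod-7 is longer.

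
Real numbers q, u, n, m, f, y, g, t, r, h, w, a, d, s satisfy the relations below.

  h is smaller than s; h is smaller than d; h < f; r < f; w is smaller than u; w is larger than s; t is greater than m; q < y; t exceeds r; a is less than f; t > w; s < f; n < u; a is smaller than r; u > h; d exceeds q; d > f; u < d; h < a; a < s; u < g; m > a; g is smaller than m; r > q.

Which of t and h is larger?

t

The relevant relations are h < a; a < s; s < w; w < u; u < g; g < m; m < t.
Chaining these gives h < a < s < w < u < g < m < t.
So h < t; t is the larger of the two.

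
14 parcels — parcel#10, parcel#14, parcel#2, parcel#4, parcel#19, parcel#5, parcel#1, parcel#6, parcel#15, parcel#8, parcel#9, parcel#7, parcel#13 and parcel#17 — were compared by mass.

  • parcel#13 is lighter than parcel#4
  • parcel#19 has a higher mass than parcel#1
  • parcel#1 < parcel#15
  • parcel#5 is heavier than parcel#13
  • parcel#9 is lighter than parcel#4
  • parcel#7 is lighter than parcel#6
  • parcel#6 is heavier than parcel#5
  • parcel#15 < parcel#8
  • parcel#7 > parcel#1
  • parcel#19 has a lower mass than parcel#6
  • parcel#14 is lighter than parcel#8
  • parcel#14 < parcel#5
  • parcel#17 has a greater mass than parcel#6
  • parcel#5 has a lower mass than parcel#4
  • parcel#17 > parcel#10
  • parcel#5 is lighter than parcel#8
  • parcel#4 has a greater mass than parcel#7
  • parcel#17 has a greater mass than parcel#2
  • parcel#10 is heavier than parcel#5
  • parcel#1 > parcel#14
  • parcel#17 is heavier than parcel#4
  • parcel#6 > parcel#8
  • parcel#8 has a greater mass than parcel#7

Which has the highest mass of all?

Chaining downward from parcel#17: directly below it, parcel#4, parcel#2, parcel#10, parcel#6; then parcel#9, parcel#13, parcel#7, parcel#5, parcel#8, parcel#19; then parcel#14, parcel#1, parcel#15.
That covers every other element, and nothing is given above parcel#17, so parcel#17 is the highest mass.

parcel#17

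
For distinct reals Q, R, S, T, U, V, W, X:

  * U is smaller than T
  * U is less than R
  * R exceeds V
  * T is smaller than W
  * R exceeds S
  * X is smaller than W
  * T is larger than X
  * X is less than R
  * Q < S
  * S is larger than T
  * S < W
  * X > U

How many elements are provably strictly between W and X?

The relations place X below W. An element lies strictly between them when it is forced above X and also forced below W.
Above X: {T, S, R}. Below W: {U, T, Q, S}.
Intersection: {T, S} — 2.

2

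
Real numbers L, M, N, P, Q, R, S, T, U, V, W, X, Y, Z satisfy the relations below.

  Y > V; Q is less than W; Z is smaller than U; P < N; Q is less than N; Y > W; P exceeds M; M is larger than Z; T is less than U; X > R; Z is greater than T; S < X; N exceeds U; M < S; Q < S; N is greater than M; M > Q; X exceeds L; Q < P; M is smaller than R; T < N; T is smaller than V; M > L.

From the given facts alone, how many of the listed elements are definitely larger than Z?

7

The elements the relations force above Z are M, U, P, S, R, X, N — no chain reaches any other.
That is 7.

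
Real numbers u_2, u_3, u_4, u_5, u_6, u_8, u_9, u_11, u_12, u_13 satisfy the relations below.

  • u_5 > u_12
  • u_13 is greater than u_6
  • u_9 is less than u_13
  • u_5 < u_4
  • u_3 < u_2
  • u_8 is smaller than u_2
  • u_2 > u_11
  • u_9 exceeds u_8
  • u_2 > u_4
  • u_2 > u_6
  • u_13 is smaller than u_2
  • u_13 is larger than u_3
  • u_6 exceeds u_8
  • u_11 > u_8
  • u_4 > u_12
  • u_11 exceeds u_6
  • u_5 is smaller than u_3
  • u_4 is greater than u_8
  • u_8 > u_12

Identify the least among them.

Chaining upward from u_12: directly above it, u_8, u_5, u_4; then u_6, u_3, u_9, u_11, u_2; then u_13.
That covers every other element, and nothing is given below u_12, so u_12 is the least.

u_12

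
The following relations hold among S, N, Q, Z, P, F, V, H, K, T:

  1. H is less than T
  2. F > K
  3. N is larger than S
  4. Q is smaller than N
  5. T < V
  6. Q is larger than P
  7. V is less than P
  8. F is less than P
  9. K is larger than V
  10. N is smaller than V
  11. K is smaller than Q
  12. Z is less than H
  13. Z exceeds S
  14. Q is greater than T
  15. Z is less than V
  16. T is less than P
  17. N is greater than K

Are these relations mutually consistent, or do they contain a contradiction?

inconsistent

Chaining the given relations yields V < K < F < P < Q < N, so V < N. But one relation states N < V. These cannot both hold.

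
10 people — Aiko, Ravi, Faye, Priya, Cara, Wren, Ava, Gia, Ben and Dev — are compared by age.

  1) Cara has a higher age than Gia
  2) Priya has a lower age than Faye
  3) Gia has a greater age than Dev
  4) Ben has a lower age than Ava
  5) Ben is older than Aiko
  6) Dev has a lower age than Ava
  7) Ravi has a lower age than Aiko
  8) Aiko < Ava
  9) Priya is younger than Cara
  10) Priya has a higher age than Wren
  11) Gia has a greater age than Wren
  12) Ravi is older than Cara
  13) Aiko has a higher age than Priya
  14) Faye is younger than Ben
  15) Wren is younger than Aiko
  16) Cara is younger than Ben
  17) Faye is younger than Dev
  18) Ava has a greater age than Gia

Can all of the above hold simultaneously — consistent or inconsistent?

consistent

Every relation is compatible with Wren < Priya < Faye < Dev < Gia < Cara < Ravi < Aiko < Ben < Ava; the set is consistent.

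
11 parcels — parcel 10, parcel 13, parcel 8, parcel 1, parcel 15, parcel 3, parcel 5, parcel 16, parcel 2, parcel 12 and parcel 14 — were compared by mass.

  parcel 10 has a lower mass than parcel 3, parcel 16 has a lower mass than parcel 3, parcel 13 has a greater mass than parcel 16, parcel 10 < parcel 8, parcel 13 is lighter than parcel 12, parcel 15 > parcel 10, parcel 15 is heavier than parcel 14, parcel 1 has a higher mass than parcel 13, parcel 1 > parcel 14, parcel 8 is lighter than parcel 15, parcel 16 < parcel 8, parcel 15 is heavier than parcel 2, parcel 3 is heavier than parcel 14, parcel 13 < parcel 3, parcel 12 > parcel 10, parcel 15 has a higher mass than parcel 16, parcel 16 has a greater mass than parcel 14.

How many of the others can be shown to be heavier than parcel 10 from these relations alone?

From parcel 10 the given relations immediately reach parcel 8, parcel 12, parcel 3, parcel 15.
No other element is forced above parcel 10 by the given relations, so the count is 4.

4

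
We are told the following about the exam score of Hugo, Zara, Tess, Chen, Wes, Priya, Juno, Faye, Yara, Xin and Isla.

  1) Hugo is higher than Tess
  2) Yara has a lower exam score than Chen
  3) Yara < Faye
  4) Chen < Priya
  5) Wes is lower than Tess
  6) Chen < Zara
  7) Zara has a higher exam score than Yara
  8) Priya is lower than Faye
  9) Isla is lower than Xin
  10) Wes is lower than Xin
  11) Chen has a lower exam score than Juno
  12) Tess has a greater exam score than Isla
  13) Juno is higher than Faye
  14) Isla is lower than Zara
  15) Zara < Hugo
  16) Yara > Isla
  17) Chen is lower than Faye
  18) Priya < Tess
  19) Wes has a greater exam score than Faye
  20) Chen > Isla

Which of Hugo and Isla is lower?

Isla

The relevant relations are Isla < Yara; Yara < Chen; Chen < Priya; Priya < Faye; Faye < Wes; Wes < Tess; Tess < Hugo.
Chaining these gives Isla < Yara < Chen < Priya < Faye < Wes < Tess < Hugo.
So Isla < Hugo; Isla is the lower of the two.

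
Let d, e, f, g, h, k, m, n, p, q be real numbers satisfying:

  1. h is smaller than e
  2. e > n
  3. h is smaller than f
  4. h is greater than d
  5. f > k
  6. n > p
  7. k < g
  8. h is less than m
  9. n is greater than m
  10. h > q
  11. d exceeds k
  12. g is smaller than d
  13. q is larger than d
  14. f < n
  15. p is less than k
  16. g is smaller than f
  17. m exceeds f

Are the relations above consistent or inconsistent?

Every relation is compatible with p < k < g < d < q < h < f < m < n < e; the set is consistent.

consistent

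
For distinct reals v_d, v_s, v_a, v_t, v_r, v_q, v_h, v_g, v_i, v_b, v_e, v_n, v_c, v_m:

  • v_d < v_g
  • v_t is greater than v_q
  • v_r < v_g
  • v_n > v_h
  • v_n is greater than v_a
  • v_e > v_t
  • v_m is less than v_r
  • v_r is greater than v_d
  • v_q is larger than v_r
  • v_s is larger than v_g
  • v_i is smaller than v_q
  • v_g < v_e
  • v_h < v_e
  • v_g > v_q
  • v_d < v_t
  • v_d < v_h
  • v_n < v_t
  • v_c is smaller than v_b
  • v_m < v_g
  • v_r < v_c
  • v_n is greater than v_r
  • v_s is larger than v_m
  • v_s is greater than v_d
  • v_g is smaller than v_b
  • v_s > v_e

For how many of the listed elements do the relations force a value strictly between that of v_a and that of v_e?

Chaining upward from v_a reaches: v_n, v_t, v_s.
Chaining downward from v_e reaches: v_i, v_d, v_m, v_r, v_q, v_g, v_h, v_n, v_t.
Strictly between v_a and v_e are those in both lists: v_n, v_t — 2 elements.

2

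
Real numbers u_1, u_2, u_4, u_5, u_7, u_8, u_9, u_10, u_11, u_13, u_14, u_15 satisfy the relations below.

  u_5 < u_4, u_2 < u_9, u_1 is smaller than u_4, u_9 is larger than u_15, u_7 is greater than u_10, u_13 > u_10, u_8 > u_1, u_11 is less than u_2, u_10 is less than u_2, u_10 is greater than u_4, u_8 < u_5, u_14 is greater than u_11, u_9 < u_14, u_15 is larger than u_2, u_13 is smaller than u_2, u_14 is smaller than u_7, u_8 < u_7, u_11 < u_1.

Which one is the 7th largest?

u_10

The consecutive relations fix a unique order: u_11 < u_1 < u_8 < u_5 < u_4 < u_10 < u_13 < u_2 < u_15 < u_9 < u_14 < u_7.
Counting 7 from the largest end gives u_10.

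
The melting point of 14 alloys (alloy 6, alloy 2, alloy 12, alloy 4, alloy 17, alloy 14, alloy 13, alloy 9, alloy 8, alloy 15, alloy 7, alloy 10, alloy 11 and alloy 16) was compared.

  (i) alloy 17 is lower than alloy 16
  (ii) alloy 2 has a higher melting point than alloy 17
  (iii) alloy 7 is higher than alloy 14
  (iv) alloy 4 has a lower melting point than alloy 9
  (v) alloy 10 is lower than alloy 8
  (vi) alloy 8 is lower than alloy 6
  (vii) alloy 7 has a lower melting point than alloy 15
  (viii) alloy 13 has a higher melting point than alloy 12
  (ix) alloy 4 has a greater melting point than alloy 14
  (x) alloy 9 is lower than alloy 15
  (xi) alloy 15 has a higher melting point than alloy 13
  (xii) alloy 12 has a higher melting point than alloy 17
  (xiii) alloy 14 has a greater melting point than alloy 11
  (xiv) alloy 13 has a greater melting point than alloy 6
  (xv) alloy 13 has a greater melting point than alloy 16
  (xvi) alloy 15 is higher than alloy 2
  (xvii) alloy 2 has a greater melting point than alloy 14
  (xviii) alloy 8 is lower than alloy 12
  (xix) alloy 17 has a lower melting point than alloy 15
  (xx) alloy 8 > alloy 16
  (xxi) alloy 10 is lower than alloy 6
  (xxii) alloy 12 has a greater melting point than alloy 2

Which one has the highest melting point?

alloy 17 is not greatest since alloy 17 < alloy 16; alloy 11 is not greatest since alloy 11 < alloy 14; alloy 16 is not greatest since alloy 16 < alloy 13; alloy 14 is not greatest since alloy 14 < alloy 4; alloy 4 is not greatest since alloy 4 < alloy 9; alloy 10 is not greatest since alloy 10 < alloy 8; alloy 8 is not greatest since alloy 8 < alloy 12; alloy 9 is not greatest since alloy 9 < alloy 15; alloy 2 is not greatest since alloy 2 < alloy 12; alloy 6 is not greatest since alloy 6 < alloy 13; alloy 12 is not greatest since alloy 12 < alloy 13; alloy 13 is not greatest since alloy 13 < alloy 15; alloy 7 is not greatest since alloy 7 < alloy 15.
Only alloy 15 has nothing above it, so alloy 15 is the highest melting point.

alloy 15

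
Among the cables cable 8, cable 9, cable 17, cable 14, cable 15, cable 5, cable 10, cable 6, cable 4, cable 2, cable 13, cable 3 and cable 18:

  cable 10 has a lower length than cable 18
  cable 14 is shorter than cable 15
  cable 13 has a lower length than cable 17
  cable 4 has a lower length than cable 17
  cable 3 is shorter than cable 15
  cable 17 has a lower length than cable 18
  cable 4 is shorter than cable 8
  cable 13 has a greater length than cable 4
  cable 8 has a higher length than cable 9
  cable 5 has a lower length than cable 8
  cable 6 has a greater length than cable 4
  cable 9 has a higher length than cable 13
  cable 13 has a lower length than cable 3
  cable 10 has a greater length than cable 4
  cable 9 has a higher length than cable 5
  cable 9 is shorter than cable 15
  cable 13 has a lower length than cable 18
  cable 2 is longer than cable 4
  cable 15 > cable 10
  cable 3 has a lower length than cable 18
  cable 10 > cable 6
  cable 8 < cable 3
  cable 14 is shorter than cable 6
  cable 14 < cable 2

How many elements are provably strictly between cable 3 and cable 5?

2

The relations place cable 5 below cable 3. An element lies strictly between them when it is forced above cable 5 and also forced below cable 3.
Above cable 5: {cable 9, cable 8, cable 15, cable 18}. Below cable 3: {cable 4, cable 13, cable 9, cable 8}.
Intersection: {cable 9, cable 8} — 2.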